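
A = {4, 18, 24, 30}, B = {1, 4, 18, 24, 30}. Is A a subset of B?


A ⊆ B means every element of A is in B.
All elements of A are in B.
So A ⊆ B.

Yes, A ⊆ B


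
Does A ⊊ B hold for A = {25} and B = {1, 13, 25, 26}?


A ⊂ B requires: A ⊆ B AND A ≠ B.
A ⊆ B? Yes
A = B? No
A ⊂ B: Yes (A is a proper subset of B)

Yes, A ⊂ B


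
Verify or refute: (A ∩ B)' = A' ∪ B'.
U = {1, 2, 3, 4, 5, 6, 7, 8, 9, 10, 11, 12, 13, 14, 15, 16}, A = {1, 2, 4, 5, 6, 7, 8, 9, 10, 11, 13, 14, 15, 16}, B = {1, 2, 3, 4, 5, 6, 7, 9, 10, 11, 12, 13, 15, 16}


LHS: A ∩ B = {1, 2, 4, 5, 6, 7, 9, 10, 11, 13, 15, 16}
(A ∩ B)' = U \ (A ∩ B) = {3, 8, 12, 14}
A' = {3, 12}, B' = {8, 14}
Claimed RHS: A' ∪ B' = {3, 8, 12, 14}
Identity is VALID: LHS = RHS = {3, 8, 12, 14} ✓

Identity is valid. (A ∩ B)' = A' ∪ B' = {3, 8, 12, 14}


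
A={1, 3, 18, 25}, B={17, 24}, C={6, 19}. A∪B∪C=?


A ∪ B = {1, 3, 17, 18, 24, 25}
(A ∪ B) ∪ C = {1, 3, 6, 17, 18, 19, 24, 25}

A ∪ B ∪ C = {1, 3, 6, 17, 18, 19, 24, 25}


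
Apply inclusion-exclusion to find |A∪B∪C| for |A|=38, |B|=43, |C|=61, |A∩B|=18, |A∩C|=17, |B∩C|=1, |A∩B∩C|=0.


|A∪B∪C| = |A|+|B|+|C| - |A∩B|-|A∩C|-|B∩C| + |A∩B∩C|
= 38+43+61 - 18-17-1 + 0
= 142 - 36 + 0
= 106

|A ∪ B ∪ C| = 106


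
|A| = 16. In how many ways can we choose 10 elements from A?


C(n,k) = n! / (k!(n-k)!)
C(16,10) = 16! / (10!6!)
= 8008

C(16,10) = 8008


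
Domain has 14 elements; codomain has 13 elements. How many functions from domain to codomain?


Each of |A| = 14 inputs maps to any of |B| = 13 outputs.
# functions = |B|^|A| = 13^14
= 3937376385699289

Number of functions = 3937376385699289


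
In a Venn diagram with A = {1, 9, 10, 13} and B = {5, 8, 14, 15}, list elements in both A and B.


A = {1, 9, 10, 13}
B = {5, 8, 14, 15}
Region: in both A and B
Elements: ∅

Elements in both A and B: ∅


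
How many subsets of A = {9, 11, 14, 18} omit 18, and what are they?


A subset of A that omits 18 is a subset of A \ {18}, so there are 2^(n-1) = 2^3 = 8 of them.
Subsets excluding 18: ∅, {9}, {11}, {14}, {9, 11}, {9, 14}, {11, 14}, {9, 11, 14}

Subsets excluding 18 (8 total): ∅, {9}, {11}, {14}, {9, 11}, {9, 14}, {11, 14}, {9, 11, 14}


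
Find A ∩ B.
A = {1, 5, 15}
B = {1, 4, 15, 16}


A ∩ B = elements in both A and B
A = {1, 5, 15}
B = {1, 4, 15, 16}
A ∩ B = {1, 15}

A ∩ B = {1, 15}


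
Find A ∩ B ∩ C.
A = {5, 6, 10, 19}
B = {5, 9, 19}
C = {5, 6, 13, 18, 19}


A ∩ B = {5, 19}
(A ∩ B) ∩ C = {5, 19}

A ∩ B ∩ C = {5, 19}


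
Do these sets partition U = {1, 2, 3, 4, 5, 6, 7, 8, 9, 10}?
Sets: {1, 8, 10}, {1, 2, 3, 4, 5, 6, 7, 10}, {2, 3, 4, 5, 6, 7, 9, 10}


A partition requires: (1) non-empty parts, (2) pairwise disjoint, (3) union = U
Parts: {1, 8, 10}, {1, 2, 3, 4, 5, 6, 7, 10}, {2, 3, 4, 5, 6, 7, 9, 10}
Union of parts: {1, 2, 3, 4, 5, 6, 7, 8, 9, 10}
U = {1, 2, 3, 4, 5, 6, 7, 8, 9, 10}
All non-empty? True
Pairwise disjoint? False
Covers U? True

No, not a valid partition


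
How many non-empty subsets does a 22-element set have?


Total subsets = 2^n = 2^22 = 4194304
Non-empty subsets exclude the empty set: 2^n - 1
= 4194304 - 1
= 4194303

Number of non-empty subsets = 4194303


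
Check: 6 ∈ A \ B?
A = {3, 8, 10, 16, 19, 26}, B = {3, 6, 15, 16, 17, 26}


A = {3, 8, 10, 16, 19, 26}, B = {3, 6, 15, 16, 17, 26}
A \ B = elements in A but not in B
A \ B = {8, 10, 19}
Checking if 6 ∈ A \ B
6 is not in A \ B → False

6 ∉ A \ B


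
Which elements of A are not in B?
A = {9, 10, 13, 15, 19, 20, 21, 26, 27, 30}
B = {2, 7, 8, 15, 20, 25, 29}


A \ B = elements in A but not in B
A = {9, 10, 13, 15, 19, 20, 21, 26, 27, 30}
B = {2, 7, 8, 15, 20, 25, 29}
Remove from A any elements in B
A \ B = {9, 10, 13, 19, 21, 26, 27, 30}

A \ B = {9, 10, 13, 19, 21, 26, 27, 30}


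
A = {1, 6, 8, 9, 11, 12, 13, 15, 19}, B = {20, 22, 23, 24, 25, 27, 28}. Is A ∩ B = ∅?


Disjoint means A ∩ B = ∅.
A ∩ B = ∅
A ∩ B = ∅, so A and B are disjoint.

Yes, A and B are disjoint


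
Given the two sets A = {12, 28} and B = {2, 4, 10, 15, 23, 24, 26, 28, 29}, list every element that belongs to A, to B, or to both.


A ∪ B = all elements in A or B (or both)
A = {12, 28}
B = {2, 4, 10, 15, 23, 24, 26, 28, 29}
A ∪ B = {2, 4, 10, 12, 15, 23, 24, 26, 28, 29}

A ∪ B = {2, 4, 10, 12, 15, 23, 24, 26, 28, 29}


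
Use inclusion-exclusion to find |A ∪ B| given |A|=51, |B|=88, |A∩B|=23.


|A ∪ B| = |A| + |B| - |A ∩ B|
= 51 + 88 - 23
= 116

|A ∪ B| = 116


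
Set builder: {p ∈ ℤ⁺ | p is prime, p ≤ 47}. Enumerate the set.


Checking each candidate:
Condition: primes ≤ 47
Result = {2, 3, 5, 7, 11, 13, 17, 19, 23, 29, 31, 37, 41, 43, 47}

{2, 3, 5, 7, 11, 13, 17, 19, 23, 29, 31, 37, 41, 43, 47}


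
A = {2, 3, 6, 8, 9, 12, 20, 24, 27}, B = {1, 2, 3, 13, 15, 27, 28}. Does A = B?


Two sets are equal iff they have exactly the same elements.
A = {2, 3, 6, 8, 9, 12, 20, 24, 27}
B = {1, 2, 3, 13, 15, 27, 28}
Differences: {1, 6, 8, 9, 12, 13, 15, 20, 24, 28}
A ≠ B

No, A ≠ B


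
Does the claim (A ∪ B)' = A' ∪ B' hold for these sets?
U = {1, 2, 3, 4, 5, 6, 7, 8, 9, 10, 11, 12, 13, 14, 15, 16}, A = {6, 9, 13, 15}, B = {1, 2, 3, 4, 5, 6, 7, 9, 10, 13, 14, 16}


LHS: A ∪ B = {1, 2, 3, 4, 5, 6, 7, 9, 10, 13, 14, 15, 16}
(A ∪ B)' = U \ (A ∪ B) = {8, 11, 12}
A' = {1, 2, 3, 4, 5, 7, 8, 10, 11, 12, 14, 16}, B' = {8, 11, 12, 15}
Claimed RHS: A' ∪ B' = {1, 2, 3, 4, 5, 7, 8, 10, 11, 12, 14, 15, 16}
Identity is INVALID: LHS = {8, 11, 12} but the RHS claimed here equals {1, 2, 3, 4, 5, 7, 8, 10, 11, 12, 14, 15, 16}. The correct form is (A ∪ B)' = A' ∩ B'.

Identity is invalid: (A ∪ B)' = {8, 11, 12} but A' ∪ B' = {1, 2, 3, 4, 5, 7, 8, 10, 11, 12, 14, 15, 16}. The correct De Morgan law is (A ∪ B)' = A' ∩ B'.


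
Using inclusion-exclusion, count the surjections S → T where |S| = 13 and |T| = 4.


n = |S| = 13, k = |T| = 4. Surjections via inclusion-exclusion:
S(n,k) = Σ(-1)^i × C(k,i) × (k-i)^n, i=0 to k
i=0: (-1)^0×C(4,0)×4^13 = 67108864
i=1: (-1)^1×C(4,1)×3^13 = -6377292
i=2: (-1)^2×C(4,2)×2^13 = 49152
i=3: (-1)^3×C(4,3)×1^13 = -4
i=4: (-1)^4×C(4,4)×0^13 = 0
Total = 60780720

Number of surjections = 60780720


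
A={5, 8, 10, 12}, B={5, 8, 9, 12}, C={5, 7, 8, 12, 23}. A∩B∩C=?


A ∩ B = {5, 8, 12}
(A ∩ B) ∩ C = {5, 8, 12}

A ∩ B ∩ C = {5, 8, 12}


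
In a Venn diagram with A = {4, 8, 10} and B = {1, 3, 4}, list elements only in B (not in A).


A = {4, 8, 10}
B = {1, 3, 4}
Region: only in B (not in A)
Elements: {1, 3}

Elements only in B (not in A): {1, 3}


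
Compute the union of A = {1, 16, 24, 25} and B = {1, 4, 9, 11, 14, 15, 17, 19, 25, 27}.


A ∪ B = all elements in A or B (or both)
A = {1, 16, 24, 25}
B = {1, 4, 9, 11, 14, 15, 17, 19, 25, 27}
A ∪ B = {1, 4, 9, 11, 14, 15, 16, 17, 19, 24, 25, 27}

A ∪ B = {1, 4, 9, 11, 14, 15, 16, 17, 19, 24, 25, 27}


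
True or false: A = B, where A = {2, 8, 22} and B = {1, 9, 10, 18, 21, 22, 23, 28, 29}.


Two sets are equal iff they have exactly the same elements.
A = {2, 8, 22}
B = {1, 9, 10, 18, 21, 22, 23, 28, 29}
Differences: {1, 2, 8, 9, 10, 18, 21, 23, 28, 29}
A ≠ B

No, A ≠ B


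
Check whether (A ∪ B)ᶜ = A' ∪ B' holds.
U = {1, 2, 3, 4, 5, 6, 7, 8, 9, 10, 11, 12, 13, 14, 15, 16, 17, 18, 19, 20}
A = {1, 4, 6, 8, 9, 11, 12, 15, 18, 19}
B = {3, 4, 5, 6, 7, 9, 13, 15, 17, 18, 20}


LHS: A ∪ B = {1, 3, 4, 5, 6, 7, 8, 9, 11, 12, 13, 15, 17, 18, 19, 20}
(A ∪ B)' = U \ (A ∪ B) = {2, 10, 14, 16}
A' = {2, 3, 5, 7, 10, 13, 14, 16, 17, 20}, B' = {1, 2, 8, 10, 11, 12, 14, 16, 19}
Claimed RHS: A' ∪ B' = {1, 2, 3, 5, 7, 8, 10, 11, 12, 13, 14, 16, 17, 19, 20}
Identity is INVALID: LHS = {2, 10, 14, 16} but the RHS claimed here equals {1, 2, 3, 5, 7, 8, 10, 11, 12, 13, 14, 16, 17, 19, 20}. The correct form is (A ∪ B)' = A' ∩ B'.

Identity is invalid: (A ∪ B)' = {2, 10, 14, 16} but A' ∪ B' = {1, 2, 3, 5, 7, 8, 10, 11, 12, 13, 14, 16, 17, 19, 20}. The correct De Morgan law is (A ∪ B)' = A' ∩ B'.


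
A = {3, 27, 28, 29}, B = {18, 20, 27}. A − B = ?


A \ B = elements in A but not in B
A = {3, 27, 28, 29}
B = {18, 20, 27}
Remove from A any elements in B
A \ B = {3, 28, 29}

A \ B = {3, 28, 29}


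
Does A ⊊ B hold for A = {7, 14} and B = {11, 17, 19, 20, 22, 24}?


A ⊂ B requires: A ⊆ B AND A ≠ B.
A ⊆ B? No
A ⊄ B, so A is not a proper subset.

No, A is not a proper subset of B


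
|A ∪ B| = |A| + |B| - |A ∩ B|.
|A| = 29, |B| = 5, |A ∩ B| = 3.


|A ∪ B| = |A| + |B| - |A ∩ B|
= 29 + 5 - 3
= 31

|A ∪ B| = 31


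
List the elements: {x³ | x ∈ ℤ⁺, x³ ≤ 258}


Checking each candidate:
Condition: positive perfect cubes ≤ 258
Result = {1, 8, 27, 64, 125, 216}

{1, 8, 27, 64, 125, 216}


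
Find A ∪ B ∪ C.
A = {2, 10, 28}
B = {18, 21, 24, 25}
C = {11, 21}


A ∪ B = {2, 10, 18, 21, 24, 25, 28}
(A ∪ B) ∪ C = {2, 10, 11, 18, 21, 24, 25, 28}

A ∪ B ∪ C = {2, 10, 11, 18, 21, 24, 25, 28}


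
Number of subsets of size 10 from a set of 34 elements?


C(n,k) = n! / (k!(n-k)!)
C(34,10) = 34! / (10!24!)
= 131128140

C(34,10) = 131128140


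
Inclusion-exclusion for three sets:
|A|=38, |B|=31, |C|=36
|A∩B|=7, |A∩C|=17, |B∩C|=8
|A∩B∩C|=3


|A∪B∪C| = |A|+|B|+|C| - |A∩B|-|A∩C|-|B∩C| + |A∩B∩C|
= 38+31+36 - 7-17-8 + 3
= 105 - 32 + 3
= 76

|A ∪ B ∪ C| = 76


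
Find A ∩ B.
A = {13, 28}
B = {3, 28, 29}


A ∩ B = elements in both A and B
A = {13, 28}
B = {3, 28, 29}
A ∩ B = {28}

A ∩ B = {28}


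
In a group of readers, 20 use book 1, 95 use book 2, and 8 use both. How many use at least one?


|A ∪ B| = |A| + |B| - |A ∩ B|
= 20 + 95 - 8
= 107

|A ∪ B| = 107


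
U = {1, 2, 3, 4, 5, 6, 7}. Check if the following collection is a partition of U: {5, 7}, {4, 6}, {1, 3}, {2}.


A partition requires: (1) non-empty parts, (2) pairwise disjoint, (3) union = U
Parts: {5, 7}, {4, 6}, {1, 3}, {2}
Union of parts: {1, 2, 3, 4, 5, 6, 7}
U = {1, 2, 3, 4, 5, 6, 7}
All non-empty? True
Pairwise disjoint? True
Covers U? True

Yes, valid partition


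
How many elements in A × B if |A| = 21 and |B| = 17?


|A × B| = |A| × |B|
= 21 × 17
= 357

|A × B| = 357


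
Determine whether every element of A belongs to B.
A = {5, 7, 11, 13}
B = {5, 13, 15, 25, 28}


A ⊆ B means every element of A is in B.
Elements in A not in B: {7, 11}
So A ⊄ B.

No, A ⊄ B


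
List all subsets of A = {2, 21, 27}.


|A| = 3, so |P(A)| = 2^3 = 8
Enumerate subsets by cardinality (0 to 3):
∅, {2}, {21}, {27}, {2, 21}, {2, 27}, {21, 27}, {2, 21, 27}

P(A) has 8 subsets: ∅, {2}, {21}, {27}, {2, 21}, {2, 27}, {21, 27}, {2, 21, 27}


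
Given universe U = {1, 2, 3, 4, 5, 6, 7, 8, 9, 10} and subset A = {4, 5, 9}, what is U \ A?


Aᶜ = U \ A = elements in U but not in A
U = {1, 2, 3, 4, 5, 6, 7, 8, 9, 10}
A = {4, 5, 9}
Aᶜ = {1, 2, 3, 6, 7, 8, 10}

Aᶜ = {1, 2, 3, 6, 7, 8, 10}


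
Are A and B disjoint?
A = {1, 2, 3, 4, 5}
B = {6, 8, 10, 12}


Disjoint means A ∩ B = ∅.
A ∩ B = ∅
A ∩ B = ∅, so A and B are disjoint.

Yes, A and B are disjoint


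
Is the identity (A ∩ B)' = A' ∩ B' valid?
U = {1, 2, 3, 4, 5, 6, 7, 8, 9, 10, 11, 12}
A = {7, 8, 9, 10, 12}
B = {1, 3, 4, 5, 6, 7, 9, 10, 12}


LHS: A ∩ B = {7, 9, 10, 12}
(A ∩ B)' = U \ (A ∩ B) = {1, 2, 3, 4, 5, 6, 8, 11}
A' = {1, 2, 3, 4, 5, 6, 11}, B' = {2, 8, 11}
Claimed RHS: A' ∩ B' = {2, 11}
Identity is INVALID: LHS = {1, 2, 3, 4, 5, 6, 8, 11} but the RHS claimed here equals {2, 11}. The correct form is (A ∩ B)' = A' ∪ B'.

Identity is invalid: (A ∩ B)' = {1, 2, 3, 4, 5, 6, 8, 11} but A' ∩ B' = {2, 11}. The correct De Morgan law is (A ∩ B)' = A' ∪ B'.


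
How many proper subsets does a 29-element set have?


Total subsets = 2^n = 2^29 = 536870912
Proper subsets exclude the set itself: 2^n - 1
= 536870912 - 1
= 536870911

Number of proper subsets = 536870911


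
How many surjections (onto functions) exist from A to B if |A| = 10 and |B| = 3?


n = |A| = 10, k = |B| = 3. Surjections via inclusion-exclusion:
S(n,k) = Σ(-1)^i × C(k,i) × (k-i)^n, i=0 to k
i=0: (-1)^0×C(3,0)×3^10 = 59049
i=1: (-1)^1×C(3,1)×2^10 = -3072
i=2: (-1)^2×C(3,2)×1^10 = 3
i=3: (-1)^3×C(3,3)×0^10 = 0
Total = 55980

Number of surjections = 55980


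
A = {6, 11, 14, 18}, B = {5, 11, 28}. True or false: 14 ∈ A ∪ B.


A = {6, 11, 14, 18}, B = {5, 11, 28}
A ∪ B = all elements in A or B
A ∪ B = {5, 6, 11, 14, 18, 28}
Checking if 14 ∈ A ∪ B
14 is in A ∪ B → True

14 ∈ A ∪ B


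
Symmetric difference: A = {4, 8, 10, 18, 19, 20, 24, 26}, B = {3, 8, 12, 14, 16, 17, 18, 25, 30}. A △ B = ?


A △ B = (A \ B) ∪ (B \ A) = elements in exactly one of A or B
A \ B = {4, 10, 19, 20, 24, 26}
B \ A = {3, 12, 14, 16, 17, 25, 30}
A △ B = {3, 4, 10, 12, 14, 16, 17, 19, 20, 24, 25, 26, 30}

A △ B = {3, 4, 10, 12, 14, 16, 17, 19, 20, 24, 25, 26, 30}


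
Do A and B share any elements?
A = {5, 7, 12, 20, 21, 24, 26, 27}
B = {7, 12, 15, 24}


Disjoint means A ∩ B = ∅.
A ∩ B = {7, 12, 24}
A ∩ B ≠ ∅, so A and B are NOT disjoint.

Yes — A and B share the element(s) of A ∩ B = {7, 12, 24}, so they are not disjoint


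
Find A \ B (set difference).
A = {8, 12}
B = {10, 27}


A \ B = elements in A but not in B
A = {8, 12}
B = {10, 27}
Remove from A any elements in B
A \ B = {8, 12}

A \ B = {8, 12}


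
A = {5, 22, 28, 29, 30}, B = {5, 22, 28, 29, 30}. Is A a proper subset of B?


A ⊂ B requires: A ⊆ B AND A ≠ B.
A ⊆ B? Yes
A = B? Yes
A = B, so A is not a PROPER subset.

No, A is not a proper subset of B


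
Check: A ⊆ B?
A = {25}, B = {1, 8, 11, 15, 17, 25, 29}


A ⊆ B means every element of A is in B.
All elements of A are in B.
So A ⊆ B.

Yes, A ⊆ B


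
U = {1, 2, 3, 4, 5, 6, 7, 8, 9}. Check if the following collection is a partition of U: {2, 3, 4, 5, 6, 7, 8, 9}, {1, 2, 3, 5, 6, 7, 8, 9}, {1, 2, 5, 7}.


A partition requires: (1) non-empty parts, (2) pairwise disjoint, (3) union = U
Parts: {2, 3, 4, 5, 6, 7, 8, 9}, {1, 2, 3, 5, 6, 7, 8, 9}, {1, 2, 5, 7}
Union of parts: {1, 2, 3, 4, 5, 6, 7, 8, 9}
U = {1, 2, 3, 4, 5, 6, 7, 8, 9}
All non-empty? True
Pairwise disjoint? False
Covers U? True

No, not a valid partition


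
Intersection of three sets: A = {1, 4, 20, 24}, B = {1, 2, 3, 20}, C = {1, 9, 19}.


A ∩ B = {1, 20}
(A ∩ B) ∩ C = {1}

A ∩ B ∩ C = {1}


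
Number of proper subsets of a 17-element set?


Total subsets = 2^n = 2^17 = 131072
Proper subsets exclude the set itself: 2^n - 1
= 131072 - 1
= 131071

Number of proper subsets = 131071


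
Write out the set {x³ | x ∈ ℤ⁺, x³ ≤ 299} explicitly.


Checking each candidate:
Condition: positive perfect cubes ≤ 299
Result = {1, 8, 27, 64, 125, 216}

{1, 8, 27, 64, 125, 216}


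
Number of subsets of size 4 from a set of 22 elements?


C(n,k) = n! / (k!(n-k)!)
C(22,4) = 22! / (4!18!)
= 7315

C(22,4) = 7315


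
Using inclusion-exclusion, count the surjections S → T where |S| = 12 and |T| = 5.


n = |S| = 12, k = |T| = 5. Surjections via inclusion-exclusion:
S(n,k) = Σ(-1)^i × C(k,i) × (k-i)^n, i=0 to k
i=0: (-1)^0×C(5,0)×5^12 = 244140625
i=1: (-1)^1×C(5,1)×4^12 = -83886080
i=2: (-1)^2×C(5,2)×3^12 = 5314410
i=3: (-1)^3×C(5,3)×2^12 = -40960
i=4: (-1)^4×C(5,4)×1^12 = 5
i=5: (-1)^5×C(5,5)×0^12 = 0
Total = 165528000

Number of surjections = 165528000


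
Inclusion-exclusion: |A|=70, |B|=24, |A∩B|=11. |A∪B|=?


|A ∪ B| = |A| + |B| - |A ∩ B|
= 70 + 24 - 11
= 83

|A ∪ B| = 83


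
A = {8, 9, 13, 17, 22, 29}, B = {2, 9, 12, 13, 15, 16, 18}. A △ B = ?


A △ B = (A \ B) ∪ (B \ A) = elements in exactly one of A or B
A \ B = {8, 17, 22, 29}
B \ A = {2, 12, 15, 16, 18}
A △ B = {2, 8, 12, 15, 16, 17, 18, 22, 29}

A △ B = {2, 8, 12, 15, 16, 17, 18, 22, 29}


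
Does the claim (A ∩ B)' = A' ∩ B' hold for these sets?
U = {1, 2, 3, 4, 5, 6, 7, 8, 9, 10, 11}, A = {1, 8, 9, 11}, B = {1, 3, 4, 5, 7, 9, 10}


LHS: A ∩ B = {1, 9}
(A ∩ B)' = U \ (A ∩ B) = {2, 3, 4, 5, 6, 7, 8, 10, 11}
A' = {2, 3, 4, 5, 6, 7, 10}, B' = {2, 6, 8, 11}
Claimed RHS: A' ∩ B' = {2, 6}
Identity is INVALID: LHS = {2, 3, 4, 5, 6, 7, 8, 10, 11} but the RHS claimed here equals {2, 6}. The correct form is (A ∩ B)' = A' ∪ B'.

Identity is invalid: (A ∩ B)' = {2, 3, 4, 5, 6, 7, 8, 10, 11} but A' ∩ B' = {2, 6}. The correct De Morgan law is (A ∩ B)' = A' ∪ B'.


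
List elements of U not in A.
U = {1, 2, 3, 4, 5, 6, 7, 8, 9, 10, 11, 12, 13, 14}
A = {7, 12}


Aᶜ = U \ A = elements in U but not in A
U = {1, 2, 3, 4, 5, 6, 7, 8, 9, 10, 11, 12, 13, 14}
A = {7, 12}
Aᶜ = {1, 2, 3, 4, 5, 6, 8, 9, 10, 11, 13, 14}

Aᶜ = {1, 2, 3, 4, 5, 6, 8, 9, 10, 11, 13, 14}


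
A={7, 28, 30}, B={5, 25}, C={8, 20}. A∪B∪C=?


A ∪ B = {5, 7, 25, 28, 30}
(A ∪ B) ∪ C = {5, 7, 8, 20, 25, 28, 30}

A ∪ B ∪ C = {5, 7, 8, 20, 25, 28, 30}


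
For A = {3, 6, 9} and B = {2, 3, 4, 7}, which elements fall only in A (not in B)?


A = {3, 6, 9}
B = {2, 3, 4, 7}
Region: only in A (not in B)
Elements: {6, 9}

Elements only in A (not in B): {6, 9}


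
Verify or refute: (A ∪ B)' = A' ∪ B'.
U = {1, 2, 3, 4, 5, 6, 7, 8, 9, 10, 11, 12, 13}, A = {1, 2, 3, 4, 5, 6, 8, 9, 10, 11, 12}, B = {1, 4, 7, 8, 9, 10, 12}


LHS: A ∪ B = {1, 2, 3, 4, 5, 6, 7, 8, 9, 10, 11, 12}
(A ∪ B)' = U \ (A ∪ B) = {13}
A' = {7, 13}, B' = {2, 3, 5, 6, 11, 13}
Claimed RHS: A' ∪ B' = {2, 3, 5, 6, 7, 11, 13}
Identity is INVALID: LHS = {13} but the RHS claimed here equals {2, 3, 5, 6, 7, 11, 13}. The correct form is (A ∪ B)' = A' ∩ B'.

Identity is invalid: (A ∪ B)' = {13} but A' ∪ B' = {2, 3, 5, 6, 7, 11, 13}. The correct De Morgan law is (A ∪ B)' = A' ∩ B'.


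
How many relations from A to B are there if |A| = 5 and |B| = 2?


A relation from A to B is any subset of A × B.
|A × B| = 5 × 2 = 10
# relations = 2^|A × B| = 2^10 = 1024

Number of relations = 1024


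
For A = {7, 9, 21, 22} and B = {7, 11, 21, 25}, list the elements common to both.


A ∩ B = elements in both A and B
A = {7, 9, 21, 22}
B = {7, 11, 21, 25}
A ∩ B = {7, 21}

A ∩ B = {7, 21}


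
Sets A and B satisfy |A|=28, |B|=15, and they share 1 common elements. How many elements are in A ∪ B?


|A ∪ B| = |A| + |B| - |A ∩ B|
= 28 + 15 - 1
= 42

|A ∪ B| = 42


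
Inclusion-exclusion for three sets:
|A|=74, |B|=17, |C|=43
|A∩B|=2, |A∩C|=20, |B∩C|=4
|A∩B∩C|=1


|A∪B∪C| = |A|+|B|+|C| - |A∩B|-|A∩C|-|B∩C| + |A∩B∩C|
= 74+17+43 - 2-20-4 + 1
= 134 - 26 + 1
= 109

|A ∪ B ∪ C| = 109


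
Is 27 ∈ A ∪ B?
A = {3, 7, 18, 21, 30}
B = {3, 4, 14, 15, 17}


A = {3, 7, 18, 21, 30}, B = {3, 4, 14, 15, 17}
A ∪ B = all elements in A or B
A ∪ B = {3, 4, 7, 14, 15, 17, 18, 21, 30}
Checking if 27 ∈ A ∪ B
27 is not in A ∪ B → False

27 ∉ A ∪ B


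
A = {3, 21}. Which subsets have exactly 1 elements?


|A| = 2, so A has C(2,1) = 2 subsets of size 1.
Enumerate by choosing 1 elements from A at a time:
{3}, {21}

1-element subsets (2 total): {3}, {21}


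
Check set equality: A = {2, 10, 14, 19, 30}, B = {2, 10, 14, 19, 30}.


Two sets are equal iff they have exactly the same elements.
A = {2, 10, 14, 19, 30}
B = {2, 10, 14, 19, 30}
Same elements → A = B

Yes, A = B


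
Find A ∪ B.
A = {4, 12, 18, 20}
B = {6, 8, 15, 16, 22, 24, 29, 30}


A ∪ B = all elements in A or B (or both)
A = {4, 12, 18, 20}
B = {6, 8, 15, 16, 22, 24, 29, 30}
A ∪ B = {4, 6, 8, 12, 15, 16, 18, 20, 22, 24, 29, 30}

A ∪ B = {4, 6, 8, 12, 15, 16, 18, 20, 22, 24, 29, 30}


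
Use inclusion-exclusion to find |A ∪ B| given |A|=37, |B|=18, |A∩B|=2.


|A ∪ B| = |A| + |B| - |A ∩ B|
= 37 + 18 - 2
= 53

|A ∪ B| = 53


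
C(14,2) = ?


C(n,k) = n! / (k!(n-k)!)
C(14,2) = 14! / (2!12!)
= 91

C(14,2) = 91


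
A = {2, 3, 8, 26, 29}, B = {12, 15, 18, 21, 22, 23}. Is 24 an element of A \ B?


A = {2, 3, 8, 26, 29}, B = {12, 15, 18, 21, 22, 23}
A \ B = elements in A but not in B
A \ B = {2, 3, 8, 26, 29}
Checking if 24 ∈ A \ B
24 is not in A \ B → False

24 ∉ A \ B


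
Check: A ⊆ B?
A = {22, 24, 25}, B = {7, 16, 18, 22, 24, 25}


A ⊆ B means every element of A is in B.
All elements of A are in B.
So A ⊆ B.

Yes, A ⊆ B


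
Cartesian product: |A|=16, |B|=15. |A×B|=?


|A × B| = |A| × |B|
= 16 × 15
= 240

|A × B| = 240


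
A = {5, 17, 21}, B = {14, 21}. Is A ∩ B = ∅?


Disjoint means A ∩ B = ∅.
A ∩ B = {21}
A ∩ B ≠ ∅, so A and B are NOT disjoint.

No, A and B are not disjoint (A ∩ B = {21})


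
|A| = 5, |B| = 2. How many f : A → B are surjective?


n = |A| = 5, k = |B| = 2. Surjections via inclusion-exclusion:
S(n,k) = Σ(-1)^i × C(k,i) × (k-i)^n, i=0 to k
i=0: (-1)^0×C(2,0)×2^5 = 32
i=1: (-1)^1×C(2,1)×1^5 = -2
i=2: (-1)^2×C(2,2)×0^5 = 0
Total = 30

Number of surjections = 30


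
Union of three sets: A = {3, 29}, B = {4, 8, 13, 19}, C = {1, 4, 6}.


A ∪ B = {3, 4, 8, 13, 19, 29}
(A ∪ B) ∪ C = {1, 3, 4, 6, 8, 13, 19, 29}

A ∪ B ∪ C = {1, 3, 4, 6, 8, 13, 19, 29}


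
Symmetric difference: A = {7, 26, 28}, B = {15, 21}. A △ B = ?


A △ B = (A \ B) ∪ (B \ A) = elements in exactly one of A or B
A \ B = {7, 26, 28}
B \ A = {15, 21}
A △ B = {7, 15, 21, 26, 28}

A △ B = {7, 15, 21, 26, 28}


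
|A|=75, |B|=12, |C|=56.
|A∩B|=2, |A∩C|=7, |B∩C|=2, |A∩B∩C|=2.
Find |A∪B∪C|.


|A∪B∪C| = |A|+|B|+|C| - |A∩B|-|A∩C|-|B∩C| + |A∩B∩C|
= 75+12+56 - 2-7-2 + 2
= 143 - 11 + 2
= 134

|A ∪ B ∪ C| = 134


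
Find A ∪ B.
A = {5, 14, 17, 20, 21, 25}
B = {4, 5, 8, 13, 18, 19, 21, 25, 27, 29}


A ∪ B = all elements in A or B (or both)
A = {5, 14, 17, 20, 21, 25}
B = {4, 5, 8, 13, 18, 19, 21, 25, 27, 29}
A ∪ B = {4, 5, 8, 13, 14, 17, 18, 19, 20, 21, 25, 27, 29}

A ∪ B = {4, 5, 8, 13, 14, 17, 18, 19, 20, 21, 25, 27, 29}


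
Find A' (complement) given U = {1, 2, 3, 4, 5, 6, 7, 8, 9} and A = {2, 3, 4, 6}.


Aᶜ = U \ A = elements in U but not in A
U = {1, 2, 3, 4, 5, 6, 7, 8, 9}
A = {2, 3, 4, 6}
Aᶜ = {1, 5, 7, 8, 9}

Aᶜ = {1, 5, 7, 8, 9}


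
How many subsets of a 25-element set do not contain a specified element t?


Subsets of A avoiding t are subsets of A \ {t}, which has 24 elements.
Count = 2^(n-1) = 2^24
= 16777216

Number of subsets avoiding t = 16777216


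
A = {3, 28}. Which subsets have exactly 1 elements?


|A| = 2, so A has C(2,1) = 2 subsets of size 1.
Enumerate by choosing 1 elements from A at a time:
{3}, {28}

1-element subsets (2 total): {3}, {28}


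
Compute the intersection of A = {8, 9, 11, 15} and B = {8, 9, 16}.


A ∩ B = elements in both A and B
A = {8, 9, 11, 15}
B = {8, 9, 16}
A ∩ B = {8, 9}

A ∩ B = {8, 9}


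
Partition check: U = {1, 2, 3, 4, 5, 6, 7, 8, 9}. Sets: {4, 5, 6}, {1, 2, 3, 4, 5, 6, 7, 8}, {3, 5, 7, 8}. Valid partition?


A partition requires: (1) non-empty parts, (2) pairwise disjoint, (3) union = U
Parts: {4, 5, 6}, {1, 2, 3, 4, 5, 6, 7, 8}, {3, 5, 7, 8}
Union of parts: {1, 2, 3, 4, 5, 6, 7, 8}
U = {1, 2, 3, 4, 5, 6, 7, 8, 9}
All non-empty? True
Pairwise disjoint? False
Covers U? False

No, not a valid partition


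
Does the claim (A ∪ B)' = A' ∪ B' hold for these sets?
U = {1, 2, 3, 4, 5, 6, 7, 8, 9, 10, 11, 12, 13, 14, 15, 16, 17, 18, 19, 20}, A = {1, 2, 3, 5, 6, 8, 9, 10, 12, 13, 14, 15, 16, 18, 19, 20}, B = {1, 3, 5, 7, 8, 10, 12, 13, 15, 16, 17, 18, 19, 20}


LHS: A ∪ B = {1, 2, 3, 5, 6, 7, 8, 9, 10, 12, 13, 14, 15, 16, 17, 18, 19, 20}
(A ∪ B)' = U \ (A ∪ B) = {4, 11}
A' = {4, 7, 11, 17}, B' = {2, 4, 6, 9, 11, 14}
Claimed RHS: A' ∪ B' = {2, 4, 6, 7, 9, 11, 14, 17}
Identity is INVALID: LHS = {4, 11} but the RHS claimed here equals {2, 4, 6, 7, 9, 11, 14, 17}. The correct form is (A ∪ B)' = A' ∩ B'.

Identity is invalid: (A ∪ B)' = {4, 11} but A' ∪ B' = {2, 4, 6, 7, 9, 11, 14, 17}. The correct De Morgan law is (A ∪ B)' = A' ∩ B'.


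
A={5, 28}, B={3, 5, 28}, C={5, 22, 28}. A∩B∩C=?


A ∩ B = {5, 28}
(A ∩ B) ∩ C = {5, 28}

A ∩ B ∩ C = {5, 28}


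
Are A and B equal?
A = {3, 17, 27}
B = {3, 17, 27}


Two sets are equal iff they have exactly the same elements.
A = {3, 17, 27}
B = {3, 17, 27}
Same elements → A = B

Yes, A = B


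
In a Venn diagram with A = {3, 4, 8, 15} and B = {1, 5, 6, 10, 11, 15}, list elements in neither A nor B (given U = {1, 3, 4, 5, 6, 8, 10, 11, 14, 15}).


A = {3, 4, 8, 15}
B = {1, 5, 6, 10, 11, 15}
Region: in neither A nor B (given U = {1, 3, 4, 5, 6, 8, 10, 11, 14, 15})
Elements: {14}

Elements in neither A nor B (given U = {1, 3, 4, 5, 6, 8, 10, 11, 14, 15}): {14}


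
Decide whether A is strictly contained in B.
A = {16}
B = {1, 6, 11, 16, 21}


A ⊂ B requires: A ⊆ B AND A ≠ B.
A ⊆ B? Yes
A = B? No
A ⊂ B: Yes (A is a proper subset of B)

Yes, A ⊂ B


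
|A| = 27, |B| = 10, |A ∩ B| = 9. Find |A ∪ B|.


|A ∪ B| = |A| + |B| - |A ∩ B|
= 27 + 10 - 9
= 28

|A ∪ B| = 28


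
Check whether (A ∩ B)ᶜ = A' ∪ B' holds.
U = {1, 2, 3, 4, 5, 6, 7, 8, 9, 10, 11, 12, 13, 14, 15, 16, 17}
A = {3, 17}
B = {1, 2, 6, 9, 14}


LHS: A ∩ B = ∅
(A ∩ B)' = U \ (A ∩ B) = {1, 2, 3, 4, 5, 6, 7, 8, 9, 10, 11, 12, 13, 14, 15, 16, 17}
A' = {1, 2, 4, 5, 6, 7, 8, 9, 10, 11, 12, 13, 14, 15, 16}, B' = {3, 4, 5, 7, 8, 10, 11, 12, 13, 15, 16, 17}
Claimed RHS: A' ∪ B' = {1, 2, 3, 4, 5, 6, 7, 8, 9, 10, 11, 12, 13, 14, 15, 16, 17}
Identity is VALID: LHS = RHS = {1, 2, 3, 4, 5, 6, 7, 8, 9, 10, 11, 12, 13, 14, 15, 16, 17} ✓

Identity is valid. (A ∩ B)' = A' ∪ B' = {1, 2, 3, 4, 5, 6, 7, 8, 9, 10, 11, 12, 13, 14, 15, 16, 17}


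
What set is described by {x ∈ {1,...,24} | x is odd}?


Checking each candidate:
Condition: odd numbers in {1,...,24}
Result = {1, 3, 5, 7, 9, 11, 13, 15, 17, 19, 21, 23}

{1, 3, 5, 7, 9, 11, 13, 15, 17, 19, 21, 23}


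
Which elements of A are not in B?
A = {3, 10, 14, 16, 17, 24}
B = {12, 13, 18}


A \ B = elements in A but not in B
A = {3, 10, 14, 16, 17, 24}
B = {12, 13, 18}
Remove from A any elements in B
A \ B = {3, 10, 14, 16, 17, 24}

A \ B = {3, 10, 14, 16, 17, 24}


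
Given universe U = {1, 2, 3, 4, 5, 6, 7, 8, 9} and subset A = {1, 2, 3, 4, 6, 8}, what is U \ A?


Aᶜ = U \ A = elements in U but not in A
U = {1, 2, 3, 4, 5, 6, 7, 8, 9}
A = {1, 2, 3, 4, 6, 8}
Aᶜ = {5, 7, 9}

Aᶜ = {5, 7, 9}


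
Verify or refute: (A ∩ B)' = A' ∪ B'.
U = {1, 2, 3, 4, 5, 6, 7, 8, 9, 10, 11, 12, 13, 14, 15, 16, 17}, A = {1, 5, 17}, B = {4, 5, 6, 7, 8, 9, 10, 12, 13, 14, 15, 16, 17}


LHS: A ∩ B = {5, 17}
(A ∩ B)' = U \ (A ∩ B) = {1, 2, 3, 4, 6, 7, 8, 9, 10, 11, 12, 13, 14, 15, 16}
A' = {2, 3, 4, 6, 7, 8, 9, 10, 11, 12, 13, 14, 15, 16}, B' = {1, 2, 3, 11}
Claimed RHS: A' ∪ B' = {1, 2, 3, 4, 6, 7, 8, 9, 10, 11, 12, 13, 14, 15, 16}
Identity is VALID: LHS = RHS = {1, 2, 3, 4, 6, 7, 8, 9, 10, 11, 12, 13, 14, 15, 16} ✓

Identity is valid. (A ∩ B)' = A' ∪ B' = {1, 2, 3, 4, 6, 7, 8, 9, 10, 11, 12, 13, 14, 15, 16}


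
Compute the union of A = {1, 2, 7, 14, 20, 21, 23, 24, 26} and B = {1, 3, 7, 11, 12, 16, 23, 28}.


A ∪ B = all elements in A or B (or both)
A = {1, 2, 7, 14, 20, 21, 23, 24, 26}
B = {1, 3, 7, 11, 12, 16, 23, 28}
A ∪ B = {1, 2, 3, 7, 11, 12, 14, 16, 20, 21, 23, 24, 26, 28}

A ∪ B = {1, 2, 3, 7, 11, 12, 14, 16, 20, 21, 23, 24, 26, 28}


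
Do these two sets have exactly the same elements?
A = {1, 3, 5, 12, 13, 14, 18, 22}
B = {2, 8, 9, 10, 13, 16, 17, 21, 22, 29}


Two sets are equal iff they have exactly the same elements.
A = {1, 3, 5, 12, 13, 14, 18, 22}
B = {2, 8, 9, 10, 13, 16, 17, 21, 22, 29}
Differences: {1, 2, 3, 5, 8, 9, 10, 12, 14, 16, 17, 18, 21, 29}
A ≠ B

No, A ≠ B


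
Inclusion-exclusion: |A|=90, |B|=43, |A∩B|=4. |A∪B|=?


|A ∪ B| = |A| + |B| - |A ∩ B|
= 90 + 43 - 4
= 129

|A ∪ B| = 129


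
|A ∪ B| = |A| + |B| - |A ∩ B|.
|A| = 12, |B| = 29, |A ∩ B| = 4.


|A ∪ B| = |A| + |B| - |A ∩ B|
= 12 + 29 - 4
= 37

|A ∪ B| = 37


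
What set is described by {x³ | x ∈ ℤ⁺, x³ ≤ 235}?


Checking each candidate:
Condition: positive perfect cubes ≤ 235
Result = {1, 8, 27, 64, 125, 216}

{1, 8, 27, 64, 125, 216}


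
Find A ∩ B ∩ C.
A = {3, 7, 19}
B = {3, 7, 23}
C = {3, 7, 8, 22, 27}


A ∩ B = {3, 7}
(A ∩ B) ∩ C = {3, 7}

A ∩ B ∩ C = {3, 7}


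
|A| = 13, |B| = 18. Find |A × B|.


|A × B| = |A| × |B|
= 13 × 18
= 234

|A × B| = 234


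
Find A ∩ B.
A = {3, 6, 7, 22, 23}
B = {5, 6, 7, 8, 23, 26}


A ∩ B = elements in both A and B
A = {3, 6, 7, 22, 23}
B = {5, 6, 7, 8, 23, 26}
A ∩ B = {6, 7, 23}

A ∩ B = {6, 7, 23}


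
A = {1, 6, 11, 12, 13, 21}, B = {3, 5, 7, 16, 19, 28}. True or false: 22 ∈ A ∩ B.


A = {1, 6, 11, 12, 13, 21}, B = {3, 5, 7, 16, 19, 28}
A ∩ B = elements in both A and B
A ∩ B = ∅
Checking if 22 ∈ A ∩ B
22 is not in A ∩ B → False

22 ∉ A ∩ B


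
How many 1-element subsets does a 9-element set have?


C(n,k) = n! / (k!(n-k)!)
C(9,1) = 9! / (1!8!)
= 9

C(9,1) = 9


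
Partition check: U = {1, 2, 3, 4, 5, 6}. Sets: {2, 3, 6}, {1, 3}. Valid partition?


A partition requires: (1) non-empty parts, (2) pairwise disjoint, (3) union = U
Parts: {2, 3, 6}, {1, 3}
Union of parts: {1, 2, 3, 6}
U = {1, 2, 3, 4, 5, 6}
All non-empty? True
Pairwise disjoint? False
Covers U? False

No, not a valid partition


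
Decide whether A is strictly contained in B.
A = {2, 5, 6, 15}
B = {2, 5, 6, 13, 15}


A ⊂ B requires: A ⊆ B AND A ≠ B.
A ⊆ B? Yes
A = B? No
A ⊂ B: Yes (A is a proper subset of B)

Yes, A ⊂ B


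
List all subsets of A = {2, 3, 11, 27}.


|A| = 4, so |P(A)| = 2^4 = 16
Enumerate subsets by cardinality (0 to 4):
∅, {2}, {3}, {11}, {27}, {2, 3}, {2, 11}, {2, 27}, {3, 11}, {3, 27}, {11, 27}, {2, 3, 11}, {2, 3, 27}, {2, 11, 27}, {3, 11, 27}, {2, 3, 11, 27}

P(A) has 16 subsets: ∅, {2}, {3}, {11}, {27}, {2, 3}, {2, 11}, {2, 27}, {3, 11}, {3, 27}, {11, 27}, {2, 3, 11}, {2, 3, 27}, {2, 11, 27}, {3, 11, 27}, {2, 3, 11, 27}


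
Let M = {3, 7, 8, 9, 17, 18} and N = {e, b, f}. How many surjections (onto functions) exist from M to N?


n = |M| = 6, k = |N| = 3. Surjections via inclusion-exclusion:
S(n,k) = Σ(-1)^i × C(k,i) × (k-i)^n, i=0 to k
i=0: (-1)^0×C(3,0)×3^6 = 729
i=1: (-1)^1×C(3,1)×2^6 = -192
i=2: (-1)^2×C(3,2)×1^6 = 3
i=3: (-1)^3×C(3,3)×0^6 = 0
Total = 540

Number of surjections = 540


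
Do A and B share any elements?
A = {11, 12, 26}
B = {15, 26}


Disjoint means A ∩ B = ∅.
A ∩ B = {26}
A ∩ B ≠ ∅, so A and B are NOT disjoint.

Yes — A and B share the element(s) of A ∩ B = {26}, so they are not disjoint


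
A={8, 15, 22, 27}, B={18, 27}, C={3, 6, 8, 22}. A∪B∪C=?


A ∪ B = {8, 15, 18, 22, 27}
(A ∪ B) ∪ C = {3, 6, 8, 15, 18, 22, 27}

A ∪ B ∪ C = {3, 6, 8, 15, 18, 22, 27}


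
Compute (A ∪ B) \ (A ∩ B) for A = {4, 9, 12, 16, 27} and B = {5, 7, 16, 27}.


A △ B = (A \ B) ∪ (B \ A) = elements in exactly one of A or B
A \ B = {4, 9, 12}
B \ A = {5, 7}
A △ B = {4, 5, 7, 9, 12}

A △ B = {4, 5, 7, 9, 12}


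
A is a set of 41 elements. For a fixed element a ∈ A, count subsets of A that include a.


Subsets of A containing a correspond to subsets of A \ {a}, which has 40 elements.
Count = 2^(n-1) = 2^40
= 1099511627776

Number of subsets containing a = 1099511627776


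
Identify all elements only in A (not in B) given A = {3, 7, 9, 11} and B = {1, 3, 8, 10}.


A = {3, 7, 9, 11}
B = {1, 3, 8, 10}
Region: only in A (not in B)
Elements: {7, 9, 11}

Elements only in A (not in B): {7, 9, 11}


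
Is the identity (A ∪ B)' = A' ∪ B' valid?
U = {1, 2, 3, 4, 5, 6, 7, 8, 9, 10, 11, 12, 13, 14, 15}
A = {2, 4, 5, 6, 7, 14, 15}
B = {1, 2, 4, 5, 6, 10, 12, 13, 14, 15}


LHS: A ∪ B = {1, 2, 4, 5, 6, 7, 10, 12, 13, 14, 15}
(A ∪ B)' = U \ (A ∪ B) = {3, 8, 9, 11}
A' = {1, 3, 8, 9, 10, 11, 12, 13}, B' = {3, 7, 8, 9, 11}
Claimed RHS: A' ∪ B' = {1, 3, 7, 8, 9, 10, 11, 12, 13}
Identity is INVALID: LHS = {3, 8, 9, 11} but the RHS claimed here equals {1, 3, 7, 8, 9, 10, 11, 12, 13}. The correct form is (A ∪ B)' = A' ∩ B'.

Identity is invalid: (A ∪ B)' = {3, 8, 9, 11} but A' ∪ B' = {1, 3, 7, 8, 9, 10, 11, 12, 13}. The correct De Morgan law is (A ∪ B)' = A' ∩ B'.


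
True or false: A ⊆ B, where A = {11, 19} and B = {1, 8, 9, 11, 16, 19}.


A ⊆ B means every element of A is in B.
All elements of A are in B.
So A ⊆ B.

Yes, A ⊆ B


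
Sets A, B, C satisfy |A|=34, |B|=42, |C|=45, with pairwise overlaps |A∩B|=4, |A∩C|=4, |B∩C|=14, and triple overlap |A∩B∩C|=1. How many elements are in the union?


|A∪B∪C| = |A|+|B|+|C| - |A∩B|-|A∩C|-|B∩C| + |A∩B∩C|
= 34+42+45 - 4-4-14 + 1
= 121 - 22 + 1
= 100

|A ∪ B ∪ C| = 100


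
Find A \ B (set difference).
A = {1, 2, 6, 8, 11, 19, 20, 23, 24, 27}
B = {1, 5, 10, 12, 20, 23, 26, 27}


A \ B = elements in A but not in B
A = {1, 2, 6, 8, 11, 19, 20, 23, 24, 27}
B = {1, 5, 10, 12, 20, 23, 26, 27}
Remove from A any elements in B
A \ B = {2, 6, 8, 11, 19, 24}

A \ B = {2, 6, 8, 11, 19, 24}


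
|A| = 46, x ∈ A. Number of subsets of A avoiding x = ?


Subsets of A avoiding x are subsets of A \ {x}, which has 45 elements.
Count = 2^(n-1) = 2^45
= 35184372088832

Number of subsets avoiding x = 35184372088832


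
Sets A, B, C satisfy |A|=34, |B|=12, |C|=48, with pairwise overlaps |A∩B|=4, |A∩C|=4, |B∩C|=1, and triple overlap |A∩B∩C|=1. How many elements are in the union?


|A∪B∪C| = |A|+|B|+|C| - |A∩B|-|A∩C|-|B∩C| + |A∩B∩C|
= 34+12+48 - 4-4-1 + 1
= 94 - 9 + 1
= 86

|A ∪ B ∪ C| = 86


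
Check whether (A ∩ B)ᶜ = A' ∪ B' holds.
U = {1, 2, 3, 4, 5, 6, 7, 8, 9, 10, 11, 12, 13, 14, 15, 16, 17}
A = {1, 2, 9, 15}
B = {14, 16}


LHS: A ∩ B = ∅
(A ∩ B)' = U \ (A ∩ B) = {1, 2, 3, 4, 5, 6, 7, 8, 9, 10, 11, 12, 13, 14, 15, 16, 17}
A' = {3, 4, 5, 6, 7, 8, 10, 11, 12, 13, 14, 16, 17}, B' = {1, 2, 3, 4, 5, 6, 7, 8, 9, 10, 11, 12, 13, 15, 17}
Claimed RHS: A' ∪ B' = {1, 2, 3, 4, 5, 6, 7, 8, 9, 10, 11, 12, 13, 14, 15, 16, 17}
Identity is VALID: LHS = RHS = {1, 2, 3, 4, 5, 6, 7, 8, 9, 10, 11, 12, 13, 14, 15, 16, 17} ✓

Identity is valid. (A ∩ B)' = A' ∪ B' = {1, 2, 3, 4, 5, 6, 7, 8, 9, 10, 11, 12, 13, 14, 15, 16, 17}


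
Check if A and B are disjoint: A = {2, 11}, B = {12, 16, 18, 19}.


Disjoint means A ∩ B = ∅.
A ∩ B = ∅
A ∩ B = ∅, so A and B are disjoint.

Yes, A and B are disjoint


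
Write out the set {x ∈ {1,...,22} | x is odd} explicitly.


Checking each candidate:
Condition: odd numbers in {1,...,22}
Result = {1, 3, 5, 7, 9, 11, 13, 15, 17, 19, 21}

{1, 3, 5, 7, 9, 11, 13, 15, 17, 19, 21}


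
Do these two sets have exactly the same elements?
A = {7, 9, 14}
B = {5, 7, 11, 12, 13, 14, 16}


Two sets are equal iff they have exactly the same elements.
A = {7, 9, 14}
B = {5, 7, 11, 12, 13, 14, 16}
Differences: {5, 9, 11, 12, 13, 16}
A ≠ B

No, A ≠ B


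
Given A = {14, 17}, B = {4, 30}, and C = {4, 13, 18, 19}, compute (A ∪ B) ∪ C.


A ∪ B = {4, 14, 17, 30}
(A ∪ B) ∪ C = {4, 13, 14, 17, 18, 19, 30}

A ∪ B ∪ C = {4, 13, 14, 17, 18, 19, 30}


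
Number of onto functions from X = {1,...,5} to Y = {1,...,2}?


n = |X| = 5, k = |Y| = 2. Surjections via inclusion-exclusion:
S(n,k) = Σ(-1)^i × C(k,i) × (k-i)^n, i=0 to k
i=0: (-1)^0×C(2,0)×2^5 = 32
i=1: (-1)^1×C(2,1)×1^5 = -2
i=2: (-1)^2×C(2,2)×0^5 = 0
Total = 30

Number of surjections = 30


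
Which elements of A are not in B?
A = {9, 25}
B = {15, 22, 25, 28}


A \ B = elements in A but not in B
A = {9, 25}
B = {15, 22, 25, 28}
Remove from A any elements in B
A \ B = {9}

A \ B = {9}


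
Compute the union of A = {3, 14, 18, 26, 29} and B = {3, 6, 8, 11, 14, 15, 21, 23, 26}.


A ∪ B = all elements in A or B (or both)
A = {3, 14, 18, 26, 29}
B = {3, 6, 8, 11, 14, 15, 21, 23, 26}
A ∪ B = {3, 6, 8, 11, 14, 15, 18, 21, 23, 26, 29}

A ∪ B = {3, 6, 8, 11, 14, 15, 18, 21, 23, 26, 29}


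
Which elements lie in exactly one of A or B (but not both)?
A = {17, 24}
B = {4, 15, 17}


A △ B = (A \ B) ∪ (B \ A) = elements in exactly one of A or B
A \ B = {24}
B \ A = {4, 15}
A △ B = {4, 15, 24}

A △ B = {4, 15, 24}


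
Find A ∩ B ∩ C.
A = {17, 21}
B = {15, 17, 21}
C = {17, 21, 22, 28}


A ∩ B = {17, 21}
(A ∩ B) ∩ C = {17, 21}

A ∩ B ∩ C = {17, 21}


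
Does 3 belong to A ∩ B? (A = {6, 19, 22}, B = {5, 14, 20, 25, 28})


A = {6, 19, 22}, B = {5, 14, 20, 25, 28}
A ∩ B = elements in both A and B
A ∩ B = ∅
Checking if 3 ∈ A ∩ B
3 is not in A ∩ B → False

3 ∉ A ∩ B


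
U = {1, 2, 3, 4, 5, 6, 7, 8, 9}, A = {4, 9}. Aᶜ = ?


Aᶜ = U \ A = elements in U but not in A
U = {1, 2, 3, 4, 5, 6, 7, 8, 9}
A = {4, 9}
Aᶜ = {1, 2, 3, 5, 6, 7, 8}

Aᶜ = {1, 2, 3, 5, 6, 7, 8}


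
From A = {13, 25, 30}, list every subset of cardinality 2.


|A| = 3, so A has C(3,2) = 3 subsets of size 2.
Enumerate by choosing 2 elements from A at a time:
{13, 25}, {13, 30}, {25, 30}

2-element subsets (3 total): {13, 25}, {13, 30}, {25, 30}


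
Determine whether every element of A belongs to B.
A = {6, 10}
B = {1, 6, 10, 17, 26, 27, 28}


A ⊆ B means every element of A is in B.
All elements of A are in B.
So A ⊆ B.

Yes, A ⊆ B


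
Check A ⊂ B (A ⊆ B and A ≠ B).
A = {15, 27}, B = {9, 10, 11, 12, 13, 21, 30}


A ⊂ B requires: A ⊆ B AND A ≠ B.
A ⊆ B? No
A ⊄ B, so A is not a proper subset.

No, A is not a proper subset of B


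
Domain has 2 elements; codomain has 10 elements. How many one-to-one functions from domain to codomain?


An injection sends each of |A| = 2 inputs to a distinct output in B.
# injections = |B|·(|B|-1)·…·(|B|-|A|+1) = 10! / (10 - 2)!
= 10 × 9
= 90

Number of injections = 90


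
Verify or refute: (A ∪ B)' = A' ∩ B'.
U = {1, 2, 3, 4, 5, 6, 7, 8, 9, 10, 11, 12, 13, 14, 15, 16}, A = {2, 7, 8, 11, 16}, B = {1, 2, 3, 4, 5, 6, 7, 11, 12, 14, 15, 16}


LHS: A ∪ B = {1, 2, 3, 4, 5, 6, 7, 8, 11, 12, 14, 15, 16}
(A ∪ B)' = U \ (A ∪ B) = {9, 10, 13}
A' = {1, 3, 4, 5, 6, 9, 10, 12, 13, 14, 15}, B' = {8, 9, 10, 13}
Claimed RHS: A' ∩ B' = {9, 10, 13}
Identity is VALID: LHS = RHS = {9, 10, 13} ✓

Identity is valid. (A ∪ B)' = A' ∩ B' = {9, 10, 13}


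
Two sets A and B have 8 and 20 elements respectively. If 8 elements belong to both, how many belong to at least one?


|A ∪ B| = |A| + |B| - |A ∩ B|
= 8 + 20 - 8
= 20

|A ∪ B| = 20


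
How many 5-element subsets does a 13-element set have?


C(n,k) = n! / (k!(n-k)!)
C(13,5) = 13! / (5!8!)
= 1287

C(13,5) = 1287


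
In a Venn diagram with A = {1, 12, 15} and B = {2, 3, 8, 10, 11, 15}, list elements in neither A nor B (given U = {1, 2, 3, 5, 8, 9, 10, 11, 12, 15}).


A = {1, 12, 15}
B = {2, 3, 8, 10, 11, 15}
Region: in neither A nor B (given U = {1, 2, 3, 5, 8, 9, 10, 11, 12, 15})
Elements: {5, 9}

Elements in neither A nor B (given U = {1, 2, 3, 5, 8, 9, 10, 11, 12, 15}): {5, 9}


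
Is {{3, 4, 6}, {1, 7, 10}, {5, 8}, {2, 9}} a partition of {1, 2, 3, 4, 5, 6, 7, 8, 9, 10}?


A partition requires: (1) non-empty parts, (2) pairwise disjoint, (3) union = U
Parts: {3, 4, 6}, {1, 7, 10}, {5, 8}, {2, 9}
Union of parts: {1, 2, 3, 4, 5, 6, 7, 8, 9, 10}
U = {1, 2, 3, 4, 5, 6, 7, 8, 9, 10}
All non-empty? True
Pairwise disjoint? True
Covers U? True

Yes, valid partition


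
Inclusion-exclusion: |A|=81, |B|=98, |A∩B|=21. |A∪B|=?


|A ∪ B| = |A| + |B| - |A ∩ B|
= 81 + 98 - 21
= 158

|A ∪ B| = 158
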